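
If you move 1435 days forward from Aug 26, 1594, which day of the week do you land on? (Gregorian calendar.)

Friday

Aug 26, 1594 is a Friday.
1435 mod 7 = 0, so 1435 days after a Friday is Friday + 0 = Friday.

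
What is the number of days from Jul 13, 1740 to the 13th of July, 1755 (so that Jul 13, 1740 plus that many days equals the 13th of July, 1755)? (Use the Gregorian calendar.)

Jul 13, 1740 → Jul 13, 1741: 365 days.
Jul 13, 1741 → Jul 13, 1742: 365 days.
Jul 13, 1742 → Jul 13, 1743: 365 days.
Jul 13, 1743 → Jul 13, 1744: 366 days (Feb 29, 1744 is in that span).
Jul 13, 1744 → Jul 13, 1745: 365 days.
Jul 13, 1745 → Jul 13, 1746: 365 days.
Jul 13, 1746 → Jul 13, 1747: 365 days.
Jul 13, 1747 → Jul 13, 1748: 366 days (Feb 29, 1748 is in that span).
Jul 13, 1748 → Jul 13, 1749: 365 days.
Jul 13, 1749 → Jul 13, 1750: 365 days.
Jul 13, 1750 → Jul 13, 1751: 365 days.
Jul 13, 1751 → Jul 13, 1752: 366 days (Feb 29, 1752 is in that span).
Jul 13, 1752 → Jul 13, 1753: 365 days.
Jul 13, 1753 → Jul 13, 1754: 365 days.
Jul 13, 1754 → Aug 13, 1754: 31 days (July has 31).
Aug 13, 1754 → Sep 13, 1754: 31 days (August has 31).
Sep 13, 1754 → Oct 13, 1754: 30 days (September has 30).
Oct 13, 1754 → Nov 13, 1754: 31 days (October has 31).
Nov 13, 1754 → Dec 13, 1754: 30 days (November has 30).
Dec 13, 1754 → Jan 13, 1755: 31 days (December has 31).
Jan 13, 1755 → Feb 13, 1755: 31 days (January has 31).
Feb 13, 1755 → Mar 13, 1755: 28 days (February has 28).
Mar 13, 1755 → Apr 13, 1755: 31 days (March has 31).
Apr 13, 1755 → May 13, 1755: 30 days (April has 30).
May 13, 1755 → Jun 13, 1755: 31 days (May has 31).
Jun 13, 1755 → Jul 13, 1755: 30 days.
Total: 5478 days.

5478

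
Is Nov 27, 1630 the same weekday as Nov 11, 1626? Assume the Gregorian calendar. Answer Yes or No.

From Nov 11, 1626 to Nov 27, 1630 is 1477 days.
1477 mod 7 = 0, so they are the same weekday.
(Nov 11, 1626 is a Wednesday; Nov 27, 1630 is a Wednesday.)

Yes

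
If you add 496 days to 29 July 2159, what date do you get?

December 6, 2160

+366 (one year; includes Feb 29, 2160) → Jul 29, 2160 (130 left).
Jul has 31 days: +3 → Aug 1, 2160 (127 left).
Aug has 31 days: +31 → Sep 1, 2160 (96 left).
Sep has 30 days: +30 → Oct 1, 2160 (66 left).
Oct has 31 days: +31 → Nov 1, 2160 (35 left).
Nov has 30 days: +30 → Dec 1, 2160 (5 left).
+5 → Dec 6, 2160.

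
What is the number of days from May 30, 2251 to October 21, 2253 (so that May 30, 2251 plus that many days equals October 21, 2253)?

875

May 30, 2251 → May 30, 2252: 366 days (Feb 29, 2252 is in that span).
May 30, 2252 → May 30, 2253: 365 days.
May 30, 2253 → Jun 30, 2253: 31 days (May has 31).
Jun 30, 2253 → Jul 30, 2253: 30 days (June has 30).
Jul 30, 2253 → Aug 30, 2253: 31 days (July has 31).
Aug 30, 2253 → Sep 30, 2253: 31 days (August has 31).
Sep 30, 2253 → Oct 21, 2253: 21 days.
Total: 875 days.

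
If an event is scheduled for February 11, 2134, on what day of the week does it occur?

Doomsday rule: the anchor day for the 2100s is Sunday. For year 34: 34÷12 = 2 r 10, and 10÷4 = 2, so 2+10+2 = 14.
Sunday + 14 ≡ Sunday — that's 2134's doomsday.
In February the doomsday date is Feb 28 (2134 is not a leap year).
Feb 11 is 17 days before Feb 28; 17 mod 7 = 3, so Sunday − 3 = Thursday.

Thursday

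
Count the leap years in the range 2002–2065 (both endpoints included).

Multiples of 4 in [2002,2065]: 16.
Of those, multiples of 100: 0 (not leap unless ÷400).
Multiples of 400: 0.
Leap years = 16 − 0 + 0 = 16.

16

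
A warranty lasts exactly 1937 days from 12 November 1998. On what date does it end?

March 2, 2004

+365 (one year) → Nov 12, 1999 (1572 left).
+366 (one year; includes Feb 29, 2000) → Nov 12, 2000 (1206 left).
+365 (one year) → Nov 12, 2001 (841 left).
+365 (one year) → Nov 12, 2002 (476 left).
+365 (one year) → Nov 12, 2003 (111 left).
Nov has 30 days: +19 → Dec 1, 2003 (92 left).
Dec has 31 days: +31 → Jan 1, 2004 (61 left).
Jan has 31 days: +31 → Feb 1, 2004 (30 left).
Feb has 29 days: +29 → Mar 1, 2004 (1 left).
+1 → Mar 2, 2004.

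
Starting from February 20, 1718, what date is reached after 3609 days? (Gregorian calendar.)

January 8, 1728

+365 (one year) → Feb 20, 1719 (3244 left).
+365 (one year) → Feb 20, 1720 (2879 left).
+366 (one year; includes Feb 29, 1720) → Feb 20, 1721 (2513 left).
+365 (one year) → Feb 20, 1722 (2148 left).
+365 (one year) → Feb 20, 1723 (1783 left).
+365 (one year) → Feb 20, 1724 (1418 left).
+366 (one year; includes Feb 29, 1724) → Feb 20, 1725 (1052 left).
+365 (one year) → Feb 20, 1726 (687 left).
+365 (one year) → Feb 20, 1727 (322 left).
Feb has 28 days: +9 → Mar 1, 1727 (313 left).
Mar has 31 days: +31 → Apr 1, 1727 (282 left).
Apr has 30 days: +30 → May 1, 1727 (252 left).
May has 31 days: +31 → Jun 1, 1727 (221 left).
Jun has 30 days: +30 → Jul 1, 1727 (191 left).
Jul has 31 days: +31 → Aug 1, 1727 (160 left).
Aug has 31 days: +31 → Sep 1, 1727 (129 left).
Sep has 30 days: +30 → Oct 1, 1727 (99 left).
Oct has 31 days: +31 → Nov 1, 1727 (68 left).
Nov has 30 days: +30 → Dec 1, 1727 (38 left).
Dec has 31 days: +31 → Jan 1, 1728 (7 left).
+7 → Jan 8, 1728.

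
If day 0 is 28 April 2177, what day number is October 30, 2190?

4933

Apr 28, 2177 → Apr 28, 2178: 365 days.
Apr 28, 2178 → Apr 28, 2179: 365 days.
Apr 28, 2179 → Apr 28, 2180: 366 days (Feb 29, 2180 is in that span).
Apr 28, 2180 → Apr 28, 2181: 365 days.
Apr 28, 2181 → Apr 28, 2182: 365 days.
Apr 28, 2182 → Apr 28, 2183: 365 days.
Apr 28, 2183 → Apr 28, 2184: 366 days (Feb 29, 2184 is in that span).
Apr 28, 2184 → Apr 28, 2185: 365 days.
Apr 28, 2185 → Apr 28, 2186: 365 days.
Apr 28, 2186 → Apr 28, 2187: 365 days.
Apr 28, 2187 → Apr 28, 2188: 366 days (Feb 29, 2188 is in that span).
Apr 28, 2188 → Apr 28, 2189: 365 days.
Apr 28, 2189 → Apr 28, 2190: 365 days.
Apr 28, 2190 → May 28, 2190: 30 days (April has 30).
May 28, 2190 → Jun 28, 2190: 31 days (May has 31).
Jun 28, 2190 → Jul 28, 2190: 30 days (June has 30).
Jul 28, 2190 → Aug 28, 2190: 31 days (July has 31).
Aug 28, 2190 → Sep 28, 2190: 31 days (August has 31).
Sep 28, 2190 → Oct 28, 2190: 30 days (September has 30).
Oct 28, 2190 → Oct 30, 2190: 2 days.
Total: 4933 days.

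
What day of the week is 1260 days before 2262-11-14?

First find the weekday of Nov 14, 2262. Doomsday rule: the anchor day for the 2200s is Friday. For year 62: 62÷12 = 5 r 2, and 2÷4 = 0, so 5+2+0 = 7.
Friday + 7 ≡ Friday — that's 2262's doomsday.
In November the doomsday date is Nov 7.
Nov 14 is 7 days after Nov 7; 7 mod 7 = 0, so Friday + 0 = Friday.
1260 mod 7 = 0, so 1260 days before a Friday is Friday − 0 = Friday.

Friday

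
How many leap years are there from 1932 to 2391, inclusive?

112

Multiples of 4 in [1932,2391]: 115.
Of those, multiples of 100: 4 (not leap unless ÷400).
Multiples of 400: 1.
Leap years = 115 − 4 + 1 = 112.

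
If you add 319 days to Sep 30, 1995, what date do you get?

August 14, 1996

Sep has 30 days: +1 → Oct 1, 1995 (318 left).
Oct has 31 days: +31 → Nov 1, 1995 (287 left).
Nov has 30 days: +30 → Dec 1, 1995 (257 left).
Dec has 31 days: +31 → Jan 1, 1996 (226 left).
Jan has 31 days: +31 → Feb 1, 1996 (195 left).
Feb has 29 days: +29 → Mar 1, 1996 (166 left).
Mar has 31 days: +31 → Apr 1, 1996 (135 left).
Apr has 30 days: +30 → May 1, 1996 (105 left).
May has 31 days: +31 → Jun 1, 1996 (74 left).
Jun has 30 days: +30 → Jul 1, 1996 (44 left).
Jul has 31 days: +31 → Aug 1, 1996 (13 left).
+13 → Aug 14, 1996.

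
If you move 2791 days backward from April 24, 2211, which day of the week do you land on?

Friday

Apr 24, 2211 is a Wednesday.
2791 mod 7 = 5, so 2791 days before a Wednesday is Wednesday − 5 = Friday.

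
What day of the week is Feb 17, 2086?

Sunday

Doomsday rule: the anchor day for the 2000s is Tuesday. For year 86: 86÷12 = 7 r 2, and 2÷4 = 0, so 7+2+0 = 9.
Tuesday + 9 ≡ Thursday — that's 2086's doomsday.
In February the doomsday date is Feb 28 (2086 is not a leap year).
Feb 17 is 11 days before Feb 28; 11 mod 7 = 4, so Thursday − 4 = Sunday.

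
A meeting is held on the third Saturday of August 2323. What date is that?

August 18, 2323

August 1, 2323 is a Wednesday.
The first Saturday is therefore August 4 (3 days later).
The third Saturday is 4 + 2×7 = August 18.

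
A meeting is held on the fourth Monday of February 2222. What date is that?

February 25, 2222

February 1, 2222 is a Friday.
The first Monday is therefore February 4 (3 days later).
The fourth Monday is 4 + 3×7 = February 25.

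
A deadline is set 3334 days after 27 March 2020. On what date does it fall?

May 13, 2029

+365 (one year) → Mar 27, 2021 (2969 left).
+365 (one year) → Mar 27, 2022 (2604 left).
+365 (one year) → Mar 27, 2023 (2239 left).
+366 (one year; includes Feb 29, 2024) → Mar 27, 2024 (1873 left).
+365 (one year) → Mar 27, 2025 (1508 left).
+365 (one year) → Mar 27, 2026 (1143 left).
+365 (one year) → Mar 27, 2027 (778 left).
+366 (one year; includes Feb 29, 2028) → Mar 27, 2028 (412 left).
+365 (one year) → Mar 27, 2029 (47 left).
Mar has 31 days: +5 → Apr 1, 2029 (42 left).
Apr has 30 days: +30 → May 1, 2029 (12 left).
+12 → May 13, 2029.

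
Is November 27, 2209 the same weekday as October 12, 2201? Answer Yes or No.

From Oct 12, 2201 to Nov 27, 2209 is 2968 days.
2968 mod 7 = 0, so they are the same weekday.
(Oct 12, 2201 is a Monday; Nov 27, 2209 is a Monday.)

Yes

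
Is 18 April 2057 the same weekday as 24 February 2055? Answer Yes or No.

From Feb 24, 2055 to Apr 18, 2057 is 784 days.
784 mod 7 = 0, so they are the same weekday.
(Feb 24, 2055 is a Wednesday; Apr 18, 2057 is a Wednesday.)

Yes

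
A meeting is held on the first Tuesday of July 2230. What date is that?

July 1, 2230 is a Thursday.
The first Tuesday is therefore July 6 (5 days later).

July 6, 2230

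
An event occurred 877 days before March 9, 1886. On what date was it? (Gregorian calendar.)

−365 (one year) → Mar 9, 1885 (512 left).
−365 (one year) → Mar 9, 1884 (147 left).
−9 → Feb 29, 1884 (end of Feb, 29 days; 138 left).
−29 → Jan 31, 1884 (end of Jan, 31 days; 109 left).
−31 → Dec 31, 1883 (end of Dec, 31 days; 78 left).
−31 → Nov 30, 1883 (end of Nov, 30 days; 47 left).
−30 → Oct 31, 1883 (end of Oct, 31 days; 17 left).
−17 → Oct 14, 1883.

October 14, 1883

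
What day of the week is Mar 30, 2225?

Doomsday rule: the anchor day for the 2200s is Friday. For year 25: 25÷12 = 2 r 1, and 1÷4 = 0, so 2+1+0 = 3.
Friday + 3 ≡ Monday — that's 2225's doomsday.
In March the doomsday date is Mar 14.
Mar 30 is 16 days after Mar 14; 16 mod 7 = 2, so Monday + 2 = Wednesday.

Wednesday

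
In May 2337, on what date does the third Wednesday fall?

May 19, 2337

May 1, 2337 is a Saturday.
The first Wednesday is therefore May 5 (4 days later).
The third Wednesday is 5 + 2×7 = May 19.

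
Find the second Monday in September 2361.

September 11, 2361

September 1, 2361 is a Friday.
The first Monday is therefore September 4 (3 days later).
The second Monday is 4 + 1×7 = September 11.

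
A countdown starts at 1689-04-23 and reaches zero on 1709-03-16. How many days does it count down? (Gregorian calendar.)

Apr 23, 1689 → Apr 23, 1690: 365 days.
Apr 23, 1690 → Apr 23, 1691: 365 days.
Apr 23, 1691 → Apr 23, 1692: 366 days (Feb 29, 1692 is in that span).
Apr 23, 1692 → Apr 23, 1693: 365 days.
Apr 23, 1693 → Apr 23, 1694: 365 days.
Apr 23, 1694 → Apr 23, 1695: 365 days.
Apr 23, 1695 → Apr 23, 1696: 366 days (Feb 29, 1696 is in that span).
Apr 23, 1696 → Apr 23, 1697: 365 days.
Apr 23, 1697 → Apr 23, 1698: 365 days.
Apr 23, 1698 → Apr 23, 1699: 365 days.
Apr 23, 1699 → Apr 23, 1700: 365 days.
Apr 23, 1700 → Apr 23, 1701: 365 days.
Apr 23, 1701 → Apr 23, 1702: 365 days.
Apr 23, 1702 → Apr 23, 1703: 365 days.
Apr 23, 1703 → Apr 23, 1704: 366 days (Feb 29, 1704 is in that span).
Apr 23, 1704 → Apr 23, 1705: 365 days.
Apr 23, 1705 → Apr 23, 1706: 365 days.
Apr 23, 1706 → Apr 23, 1707: 365 days.
Apr 23, 1707 → Apr 23, 1708: 366 days (Feb 29, 1708 is in that span).
Apr 23, 1708 → May 23, 1708: 30 days (April has 30).
May 23, 1708 → Jun 23, 1708: 31 days (May has 31).
Jun 23, 1708 → Jul 23, 1708: 30 days (June has 30).
Jul 23, 1708 → Aug 23, 1708: 31 days (July has 31).
Aug 23, 1708 → Sep 23, 1708: 31 days (August has 31).
Sep 23, 1708 → Oct 23, 1708: 30 days (September has 30).
Oct 23, 1708 → Nov 23, 1708: 31 days (October has 31).
Nov 23, 1708 → Dec 23, 1708: 30 days (November has 30).
Dec 23, 1708 → Jan 23, 1709: 31 days (December has 31).
Jan 23, 1709 → Feb 23, 1709: 31 days (January has 31).
Feb 23, 1709 → Mar 16, 1709: 21 days.
Total: 7266 days.

7266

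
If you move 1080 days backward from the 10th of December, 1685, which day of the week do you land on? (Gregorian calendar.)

Saturday

Dec 10, 1685 is a Monday.
1080 mod 7 = 2, so 1080 days before a Monday is Monday − 2 = Saturday.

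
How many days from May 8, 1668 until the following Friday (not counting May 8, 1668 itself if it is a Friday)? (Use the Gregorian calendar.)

3

May 8, 1668 is a Tuesday.
From Tuesday to the next Friday is 3 days.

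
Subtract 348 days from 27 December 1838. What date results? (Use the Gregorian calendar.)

January 13, 1838

−27 → Nov 30, 1838 (end of Nov, 30 days; 321 left).
−30 → Oct 31, 1838 (end of Oct, 31 days; 291 left).
−31 → Sep 30, 1838 (end of Sep, 30 days; 260 left).
−30 → Aug 31, 1838 (end of Aug, 31 days; 230 left).
−31 → Jul 31, 1838 (end of Jul, 31 days; 199 left).
−31 → Jun 30, 1838 (end of Jun, 30 days; 168 left).
−30 → May 31, 1838 (end of May, 31 days; 138 left).
−31 → Apr 30, 1838 (end of Apr, 30 days; 107 left).
−30 → Mar 31, 1838 (end of Mar, 31 days; 77 left).
−31 → Feb 28, 1838 (end of Feb, 28 days; 46 left).
−28 → Jan 31, 1838 (end of Jan, 31 days; 18 left).
−18 → Jan 13, 1838.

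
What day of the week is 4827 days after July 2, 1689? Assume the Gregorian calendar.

Jul 2, 1689 is a Saturday.
4827 mod 7 = 4, so 4827 days after a Saturday is Saturday + 4 = Wednesday.

Wednesday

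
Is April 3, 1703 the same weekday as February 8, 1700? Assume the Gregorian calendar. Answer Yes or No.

From Feb 8, 1700 to Apr 3, 1703 is 1149 days.
1149 mod 7 = 1, so they are different weekdays.
(Feb 8, 1700 is a Monday; Apr 3, 1703 is a Tuesday.)

No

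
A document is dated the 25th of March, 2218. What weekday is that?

Wednesday

Doomsday rule: the anchor day for the 2200s is Friday. For year 18: 18÷12 = 1 r 6, and 6÷4 = 1, so 1+6+1 = 8.
Friday + 8 ≡ Saturday — that's 2218's doomsday.
In March the doomsday date is Mar 14.
Mar 25 is 11 days after Mar 14; 11 mod 7 = 4, so Saturday + 4 = Wednesday.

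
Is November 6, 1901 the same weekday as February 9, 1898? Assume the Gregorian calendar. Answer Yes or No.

From Feb 9, 1898 to Nov 6, 1901 is 1365 days.
1365 mod 7 = 0, so they are the same weekday.
(Feb 9, 1898 is a Wednesday; Nov 6, 1901 is a Wednesday.)

Yes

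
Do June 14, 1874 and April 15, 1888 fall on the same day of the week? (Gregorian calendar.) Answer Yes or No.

Yes

From Jun 14, 1874 to Apr 15, 1888 is 5054 days.
5054 mod 7 = 0, so they are the same weekday.
(Jun 14, 1874 is a Sunday; Apr 15, 1888 is a Sunday.)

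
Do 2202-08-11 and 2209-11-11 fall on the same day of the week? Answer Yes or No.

No

From Aug 11, 2202 to Nov 11, 2209 is 2649 days.
2649 mod 7 = 3, so they are different weekdays.
(Aug 11, 2202 is a Wednesday; Nov 11, 2209 is a Saturday.)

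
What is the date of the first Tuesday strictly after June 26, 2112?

June 28, 2112

Jun 26, 2112 is a Sunday.
From Sunday to the next Tuesday is 2 days.
Jun 26, 2112 + 2 = Jun 28, 2112.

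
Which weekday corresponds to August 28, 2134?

Doomsday rule: the anchor day for the 2100s is Sunday. For year 34: 34÷12 = 2 r 10, and 10÷4 = 2, so 2+10+2 = 14.
Sunday + 14 ≡ Sunday — that's 2134's doomsday.
In August the doomsday date is Aug 8.
Aug 28 is 20 days after Aug 8; 20 mod 7 = 6, so Sunday + 6 = Saturday.

Saturday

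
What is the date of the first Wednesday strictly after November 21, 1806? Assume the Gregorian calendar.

Nov 21, 1806 is a Friday.
From Friday to the next Wednesday is 5 days.
Nov 21, 1806 + 5 = Nov 26, 1806.

November 26, 1806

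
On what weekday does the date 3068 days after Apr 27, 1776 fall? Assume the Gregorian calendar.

Monday

First find the weekday of Apr 27, 1776. Doomsday rule: the anchor day for the 1700s is Sunday. For year 76: 76÷12 = 6 r 4, and 4÷4 = 1, so 6+4+1 = 11.
Sunday + 11 ≡ Thursday — that's 1776's doomsday.
In April the doomsday date is Apr 4.
Apr 27 is 23 days after Apr 4; 23 mod 7 = 2, so Thursday + 2 = Saturday.
3068 mod 7 = 2, so 3068 days after a Saturday is Saturday + 2 = Monday.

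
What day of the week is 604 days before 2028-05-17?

Monday

May 17, 2028 is a Wednesday.
604 mod 7 = 2, so 604 days before a Wednesday is Wednesday − 2 = Monday.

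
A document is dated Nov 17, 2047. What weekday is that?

Sunday

Doomsday rule: the anchor day for the 2000s is Tuesday. For year 47: 47÷12 = 3 r 11, and 11÷4 = 2, so 3+11+2 = 16.
Tuesday + 16 ≡ Thursday — that's 2047's doomsday.
In November the doomsday date is Nov 7.
Nov 17 is 10 days after Nov 7; 10 mod 7 = 3, so Thursday + 3 = Sunday.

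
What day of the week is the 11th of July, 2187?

Wednesday

Doomsday rule: the anchor day for the 2100s is Sunday. For year 87: 87÷12 = 7 r 3, and 3÷4 = 0, so 7+3+0 = 10.
Sunday + 10 ≡ Wednesday — that's 2187's doomsday.
In July the doomsday date is Jul 11.
Jul 11 is the doomsday itself: Wednesday.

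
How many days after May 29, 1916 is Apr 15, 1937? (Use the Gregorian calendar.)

May 29, 1916 → May 29, 1917: 365 days.
May 29, 1917 → May 29, 1918: 365 days.
May 29, 1918 → May 29, 1919: 365 days.
May 29, 1919 → May 29, 1920: 366 days (Feb 29, 1920 is in that span).
May 29, 1920 → May 29, 1921: 365 days.
May 29, 1921 → May 29, 1922: 365 days.
May 29, 1922 → May 29, 1923: 365 days.
May 29, 1923 → May 29, 1924: 366 days (Feb 29, 1924 is in that span).
May 29, 1924 → May 29, 1925: 365 days.
May 29, 1925 → May 29, 1926: 365 days.
May 29, 1926 → May 29, 1927: 365 days.
May 29, 1927 → May 29, 1928: 366 days (Feb 29, 1928 is in that span).
May 29, 1928 → May 29, 1929: 365 days.
May 29, 1929 → May 29, 1930: 365 days.
May 29, 1930 → May 29, 1931: 365 days.
May 29, 1931 → May 29, 1932: 366 days (Feb 29, 1932 is in that span).
May 29, 1932 → May 29, 1933: 365 days.
May 29, 1933 → May 29, 1934: 365 days.
May 29, 1934 → May 29, 1935: 365 days.
May 29, 1935 → May 29, 1936: 366 days (Feb 29, 1936 is in that span).
May 29, 1936 → Jun 29, 1936: 31 days (May has 31).
Jun 29, 1936 → Jul 29, 1936: 30 days (June has 30).
Jul 29, 1936 → Aug 29, 1936: 31 days (July has 31).
Aug 29, 1936 → Sep 29, 1936: 31 days (August has 31).
Sep 29, 1936 → Oct 29, 1936: 30 days (September has 30).
Oct 29, 1936 → Nov 29, 1936: 31 days (October has 31).
Nov 29, 1936 → Dec 29, 1936: 30 days (November has 30).
Dec 29, 1936 → Jan 29, 1937: 31 days (December has 31).
Jan 29, 1937 → Feb 28, 1937: 30 days (January has 31).
Feb 28, 1937 → Mar 28, 1937: 28 days (February has 28).
Mar 28, 1937 → Apr 15, 1937: 18 days.
Total: 7626 days.

7626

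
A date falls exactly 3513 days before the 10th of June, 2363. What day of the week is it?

Tuesday

Jun 10, 2363 is a Monday.
3513 mod 7 = 6, so 3513 days before a Monday is Monday − 6 = Tuesday.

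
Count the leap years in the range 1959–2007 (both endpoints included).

Multiples of 4 in [1959,2007]: 12.
Of those, multiples of 100: 1 (not leap unless ÷400).
Multiples of 400: 1.
Leap years = 12 − 1 + 1 = 12.

12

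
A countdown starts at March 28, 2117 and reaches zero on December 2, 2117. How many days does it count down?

249

Mar 28, 2117 → Apr 28, 2117: 31 days (March has 31).
Apr 28, 2117 → May 28, 2117: 30 days (April has 30).
May 28, 2117 → Jun 28, 2117: 31 days (May has 31).
Jun 28, 2117 → Jul 28, 2117: 30 days (June has 30).
Jul 28, 2117 → Aug 28, 2117: 31 days (July has 31).
Aug 28, 2117 → Sep 28, 2117: 31 days (August has 31).
Sep 28, 2117 → Oct 28, 2117: 30 days (September has 30).
Oct 28, 2117 → Nov 28, 2117: 31 days (October has 31).
Nov 28, 2117 → Dec 2, 2117: 4 days.
Total: 249 days.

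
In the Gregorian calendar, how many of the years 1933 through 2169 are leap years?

Multiples of 4 in [1933,2169]: 59.
Of those, multiples of 100: 2 (not leap unless ÷400).
Multiples of 400: 1.
Leap years = 59 − 2 + 1 = 58.

58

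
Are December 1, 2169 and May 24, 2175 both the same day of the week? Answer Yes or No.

From Dec 1, 2169 to May 24, 2175 is 2000 days.
2000 mod 7 = 5, so they are different weekdays.
(Dec 1, 2169 is a Friday; May 24, 2175 is a Wednesday.)

No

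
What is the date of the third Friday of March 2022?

March 1, 2022 is a Tuesday.
The first Friday is therefore March 4 (3 days later).
The third Friday is 4 + 2×7 = March 18.

March 18, 2022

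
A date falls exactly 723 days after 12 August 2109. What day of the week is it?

First find the weekday of Aug 12, 2109. Doomsday rule: the anchor day for the 2100s is Sunday. For year 09: 9÷12 = 0 r 9, and 9÷4 = 2, so 0+9+2 = 11.
Sunday + 11 ≡ Thursday — that's 2109's doomsday.
In August the doomsday date is Aug 8.
Aug 12 is 4 days after Aug 8; 4 mod 7 = 4, so Thursday + 4 = Monday.
723 mod 7 = 2, so 723 days after a Monday is Monday + 2 = Wednesday.

Wednesday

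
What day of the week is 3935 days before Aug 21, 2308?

Thursday

First find the weekday of Aug 21, 2308. Doomsday rule: the anchor day for the 2300s is Wednesday. For year 08: 8÷12 = 0 r 8, and 8÷4 = 2, so 0+8+2 = 10.
Wednesday + 10 ≡ Saturday — that's 2308's doomsday.
In August the doomsday date is Aug 8.
Aug 21 is 13 days after Aug 8; 13 mod 7 = 6, so Saturday + 6 = Friday.
3935 mod 7 = 1, so 3935 days before a Friday is Friday − 1 = Thursday.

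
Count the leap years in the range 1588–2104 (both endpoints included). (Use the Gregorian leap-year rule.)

126

Multiples of 4 in [1588,2104]: 130.
Of those, multiples of 100: 6 (not leap unless ÷400).
Multiples of 400: 2.
Leap years = 130 − 6 + 2 = 126.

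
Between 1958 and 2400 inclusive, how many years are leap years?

Multiples of 4 in [1958,2400]: 111.
Of those, multiples of 100: 5 (not leap unless ÷400).
Multiples of 400: 2.
Leap years = 111 − 5 + 2 = 108.

108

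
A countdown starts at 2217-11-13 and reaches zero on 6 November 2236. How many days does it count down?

6933

Nov 13, 2217 → Nov 13, 2218: 365 days.
Nov 13, 2218 → Nov 13, 2219: 365 days.
Nov 13, 2219 → Nov 13, 2220: 366 days (Feb 29, 2220 is in that span).
Nov 13, 2220 → Nov 13, 2221: 365 days.
Nov 13, 2221 → Nov 13, 2222: 365 days.
Nov 13, 2222 → Nov 13, 2223: 365 days.
Nov 13, 2223 → Nov 13, 2224: 366 days (Feb 29, 2224 is in that span).
Nov 13, 2224 → Nov 13, 2225: 365 days.
Nov 13, 2225 → Nov 13, 2226: 365 days.
Nov 13, 2226 → Nov 13, 2227: 365 days.
Nov 13, 2227 → Nov 13, 2228: 366 days (Feb 29, 2228 is in that span).
Nov 13, 2228 → Nov 13, 2229: 365 days.
Nov 13, 2229 → Nov 13, 2230: 365 days.
Nov 13, 2230 → Nov 13, 2231: 365 days.
Nov 13, 2231 → Nov 13, 2232: 366 days (Feb 29, 2232 is in that span).
Nov 13, 2232 → Nov 13, 2233: 365 days.
Nov 13, 2233 → Nov 13, 2234: 365 days.
Nov 13, 2234 → Nov 13, 2235: 365 days.
Nov 13, 2235 → Dec 13, 2235: 30 days (November has 30).
Dec 13, 2235 → Jan 13, 2236: 31 days (December has 31).
Jan 13, 2236 → Feb 13, 2236: 31 days (January has 31).
Feb 13, 2236 → Mar 13, 2236: 29 days (February has 29).
Mar 13, 2236 → Apr 13, 2236: 31 days (March has 31).
Apr 13, 2236 → May 13, 2236: 30 days (April has 30).
May 13, 2236 → Jun 13, 2236: 31 days (May has 31).
Jun 13, 2236 → Jul 13, 2236: 30 days (June has 30).
Jul 13, 2236 → Aug 13, 2236: 31 days (July has 31).
Aug 13, 2236 → Sep 13, 2236: 31 days (August has 31).
Sep 13, 2236 → Oct 13, 2236: 30 days (September has 30).
Oct 13, 2236 → Nov 6, 2236: 24 days.
Total: 6933 days.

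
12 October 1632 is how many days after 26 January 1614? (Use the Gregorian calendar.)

Jan 26, 1614 → Jan 26, 1615: 365 days.
Jan 26, 1615 → Jan 26, 1616: 365 days.
Jan 26, 1616 → Jan 26, 1617: 366 days (Feb 29, 1616 is in that span).
Jan 26, 1617 → Jan 26, 1618: 365 days.
Jan 26, 1618 → Jan 26, 1619: 365 days.
Jan 26, 1619 → Jan 26, 1620: 365 days.
Jan 26, 1620 → Jan 26, 1621: 366 days (Feb 29, 1620 is in that span).
Jan 26, 1621 → Jan 26, 1622: 365 days.
Jan 26, 1622 → Jan 26, 1623: 365 days.
Jan 26, 1623 → Jan 26, 1624: 365 days.
Jan 26, 1624 → Jan 26, 1625: 366 days (Feb 29, 1624 is in that span).
Jan 26, 1625 → Jan 26, 1626: 365 days.
Jan 26, 1626 → Jan 26, 1627: 365 days.
Jan 26, 1627 → Jan 26, 1628: 365 days.
Jan 26, 1628 → Jan 26, 1629: 366 days (Feb 29, 1628 is in that span).
Jan 26, 1629 → Jan 26, 1630: 365 days.
Jan 26, 1630 → Jan 26, 1631: 365 days.
Jan 26, 1631 → Jan 26, 1632: 365 days.
Jan 26, 1632 → Feb 26, 1632: 31 days (January has 31).
Feb 26, 1632 → Mar 26, 1632: 29 days (February has 29).
Mar 26, 1632 → Apr 26, 1632: 31 days (March has 31).
Apr 26, 1632 → May 26, 1632: 30 days (April has 30).
May 26, 1632 → Jun 26, 1632: 31 days (May has 31).
Jun 26, 1632 → Jul 26, 1632: 30 days (June has 30).
Jul 26, 1632 → Aug 26, 1632: 31 days (July has 31).
Aug 26, 1632 → Sep 26, 1632: 31 days (August has 31).
Sep 26, 1632 → Oct 12, 1632: 16 days.
Total: 6834 days.

6834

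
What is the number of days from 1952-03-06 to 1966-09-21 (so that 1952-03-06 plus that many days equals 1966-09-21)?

5312

Mar 6, 1952 → Mar 6, 1953: 365 days.
Mar 6, 1953 → Mar 6, 1954: 365 days.
Mar 6, 1954 → Mar 6, 1955: 365 days.
Mar 6, 1955 → Mar 6, 1956: 366 days (Feb 29, 1956 is in that span).
Mar 6, 1956 → Mar 6, 1957: 365 days.
Mar 6, 1957 → Mar 6, 1958: 365 days.
Mar 6, 1958 → Mar 6, 1959: 365 days.
Mar 6, 1959 → Mar 6, 1960: 366 days (Feb 29, 1960 is in that span).
Mar 6, 1960 → Mar 6, 1961: 365 days.
Mar 6, 1961 → Mar 6, 1962: 365 days.
Mar 6, 1962 → Mar 6, 1963: 365 days.
Mar 6, 1963 → Mar 6, 1964: 366 days (Feb 29, 1964 is in that span).
Mar 6, 1964 → Mar 6, 1965: 365 days.
Mar 6, 1965 → Mar 6, 1966: 365 days.
Mar 6, 1966 → Apr 6, 1966: 31 days (March has 31).
Apr 6, 1966 → May 6, 1966: 30 days (April has 30).
May 6, 1966 → Jun 6, 1966: 31 days (May has 31).
Jun 6, 1966 → Jul 6, 1966: 30 days (June has 30).
Jul 6, 1966 → Aug 6, 1966: 31 days (July has 31).
Aug 6, 1966 → Sep 6, 1966: 31 days (August has 31).
Sep 6, 1966 → Sep 21, 1966: 15 days.
Total: 5312 days.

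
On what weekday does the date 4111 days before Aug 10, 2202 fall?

First find the weekday of Aug 10, 2202. Doomsday rule: the anchor day for the 2200s is Friday. For year 02: 2÷12 = 0 r 2, and 2÷4 = 0, so 0+2+0 = 2.
Friday + 2 ≡ Sunday — that's 2202's doomsday.
In August the doomsday date is Aug 8.
Aug 10 is 2 days after Aug 8; 2 mod 7 = 2, so Sunday + 2 = Tuesday.
4111 mod 7 = 2, so 4111 days before a Tuesday is Tuesday − 2 = Sunday.

Sunday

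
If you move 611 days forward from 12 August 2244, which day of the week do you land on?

Wednesday

Aug 12, 2244 is a Monday.
611 mod 7 = 2, so 611 days after a Monday is Monday + 2 = Wednesday.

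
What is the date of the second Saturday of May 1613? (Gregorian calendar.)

May 11, 1613

May 1, 1613 is a Wednesday.
The first Saturday is therefore May 4 (3 days later).
The second Saturday is 4 + 1×7 = May 11.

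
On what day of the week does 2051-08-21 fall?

Monday

January 1, 2051 is a Sunday.
Jan 1, 2051 → Feb 1, 2051: 31 days (January has 31).
Feb 1, 2051 → Mar 1, 2051: 28 days (February has 28).
Mar 1, 2051 → Apr 1, 2051: 31 days (March has 31).
Apr 1, 2051 → May 1, 2051: 30 days (April has 30).
May 1, 2051 → Jun 1, 2051: 31 days (May has 31).
Jun 1, 2051 → Jul 1, 2051: 30 days (June has 30).
Jul 1, 2051 → Aug 1, 2051: 31 days (July has 31).
Aug 1, 2051 → Aug 21, 2051: 20 days.
Total: 232 days.
232 mod 7 = 1, so Sunday + 1 = Monday.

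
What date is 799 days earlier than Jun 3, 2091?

−365 (one year) → Jun 3, 2090 (434 left).
−365 (one year) → Jun 3, 2089 (69 left).
−3 → May 31, 2089 (end of May, 31 days; 66 left).
−31 → Apr 30, 2089 (end of Apr, 30 days; 35 left).
−30 → Mar 31, 2089 (end of Mar, 31 days; 5 left).
−5 → Mar 26, 2089.

March 26, 2089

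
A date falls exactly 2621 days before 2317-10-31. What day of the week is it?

Sunday

Oct 31, 2317 is a Wednesday.
2621 mod 7 = 3, so 2621 days before a Wednesday is Wednesday − 3 = Sunday.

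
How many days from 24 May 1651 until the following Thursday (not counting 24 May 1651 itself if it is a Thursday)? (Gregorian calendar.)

1

May 24, 1651 is a Wednesday.
From Wednesday to the next Thursday is 1 day.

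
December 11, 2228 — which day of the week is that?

Doomsday rule: the anchor day for the 2200s is Friday. For year 28: 28÷12 = 2 r 4, and 4÷4 = 1, so 2+4+1 = 7.
Friday + 7 ≡ Friday — that's 2228's doomsday.
In December the doomsday date is Dec 12.
Dec 11 is 1 day before Dec 12; 1 mod 7 = 1, so Friday − 1 = Thursday.

Thursday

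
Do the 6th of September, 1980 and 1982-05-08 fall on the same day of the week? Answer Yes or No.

Yes

From Sep 6, 1980 to May 8, 1982 is 609 days.
609 mod 7 = 0, so they are the same weekday.
(Sep 6, 1980 is a Saturday; May 8, 1982 is a Saturday.)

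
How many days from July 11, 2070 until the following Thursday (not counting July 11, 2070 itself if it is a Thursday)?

6

Jul 11, 2070 is a Friday.
From Friday to the next Thursday is 6 days.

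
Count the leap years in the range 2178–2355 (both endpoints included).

Multiples of 4 in [2178,2355]: 44.
Of those, multiples of 100: 2 (not leap unless ÷400).
Multiples of 400: 0.
Leap years = 44 − 2 + 0 = 42.

42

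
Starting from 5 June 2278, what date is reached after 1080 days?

+365 (one year) → Jun 5, 2279 (715 left).
+366 (one year; includes Feb 29, 2280) → Jun 5, 2280 (349 left).
Jun has 30 days: +26 → Jul 1, 2280 (323 left).
Jul has 31 days: +31 → Aug 1, 2280 (292 left).
Aug has 31 days: +31 → Sep 1, 2280 (261 left).
Sep has 30 days: +30 → Oct 1, 2280 (231 left).
Oct has 31 days: +31 → Nov 1, 2280 (200 left).
Nov has 30 days: +30 → Dec 1, 2280 (170 left).
Dec has 31 days: +31 → Jan 1, 2281 (139 left).
Jan has 31 days: +31 → Feb 1, 2281 (108 left).
Feb has 28 days: +28 → Mar 1, 2281 (80 left).
Mar has 31 days: +31 → Apr 1, 2281 (49 left).
Apr has 30 days: +30 → May 1, 2281 (19 left).
+19 → May 20, 2281.

May 20, 2281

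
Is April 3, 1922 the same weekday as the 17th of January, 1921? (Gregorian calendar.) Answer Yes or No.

Yes

From Jan 17, 1921 to Apr 3, 1922 is 441 days.
441 mod 7 = 0, so they are the same weekday.
(Jan 17, 1921 is a Monday; Apr 3, 1922 is a Monday.)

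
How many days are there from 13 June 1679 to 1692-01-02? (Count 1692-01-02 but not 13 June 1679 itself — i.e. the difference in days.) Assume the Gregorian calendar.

Jun 13, 1679 → Jun 13, 1680: 366 days (Feb 29, 1680 is in that span).
Jun 13, 1680 → Jun 13, 1681: 365 days.
Jun 13, 1681 → Jun 13, 1682: 365 days.
Jun 13, 1682 → Jun 13, 1683: 365 days.
Jun 13, 1683 → Jun 13, 1684: 366 days (Feb 29, 1684 is in that span).
Jun 13, 1684 → Jun 13, 1685: 365 days.
Jun 13, 1685 → Jun 13, 1686: 365 days.
Jun 13, 1686 → Jun 13, 1687: 365 days.
Jun 13, 1687 → Jun 13, 1688: 366 days (Feb 29, 1688 is in that span).
Jun 13, 1688 → Jun 13, 1689: 365 days.
Jun 13, 1689 → Jun 13, 1690: 365 days.
Jun 13, 1690 → Jun 13, 1691: 365 days.
Jun 13, 1691 → Jul 13, 1691: 30 days (June has 30).
Jul 13, 1691 → Aug 13, 1691: 31 days (July has 31).
Aug 13, 1691 → Sep 13, 1691: 31 days (August has 31).
Sep 13, 1691 → Oct 13, 1691: 30 days (September has 30).
Oct 13, 1691 → Nov 13, 1691: 31 days (October has 31).
Nov 13, 1691 → Dec 13, 1691: 30 days (November has 30).
Dec 13, 1691 → Jan 2, 1692: 20 days.
Total: 4586 days.

4586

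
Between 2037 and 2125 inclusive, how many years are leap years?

21

Multiples of 4 in [2037,2125]: 22.
Of those, multiples of 100: 1 (not leap unless ÷400).
Multiples of 400: 0.
Leap years = 22 − 1 + 0 = 21.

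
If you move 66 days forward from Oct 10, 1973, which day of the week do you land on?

Oct 10, 1973 is a Wednesday.
66 mod 7 = 3, so 66 days after a Wednesday is Wednesday + 3 = Saturday.

Saturday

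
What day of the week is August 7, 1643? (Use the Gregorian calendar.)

Doomsday rule: the anchor day for the 1600s is Tuesday. For year 43: 43÷12 = 3 r 7, and 7÷4 = 1, so 3+7+1 = 11.
Tuesday + 11 ≡ Saturday — that's 1643's doomsday.
In August the doomsday date is Aug 8.
Aug 7 is 1 day before Aug 8; 1 mod 7 = 1, so Saturday − 1 = Friday.

Friday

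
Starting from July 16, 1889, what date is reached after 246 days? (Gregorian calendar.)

Jul has 31 days: +16 → Aug 1, 1889 (230 left).
Aug has 31 days: +31 → Sep 1, 1889 (199 left).
Sep has 30 days: +30 → Oct 1, 1889 (169 left).
Oct has 31 days: +31 → Nov 1, 1889 (138 left).
Nov has 30 days: +30 → Dec 1, 1889 (108 left).
Dec has 31 days: +31 → Jan 1, 1890 (77 left).
Jan has 31 days: +31 → Feb 1, 1890 (46 left).
Feb has 28 days: +28 → Mar 1, 1890 (18 left).
+18 → Mar 19, 1890.

March 19, 1890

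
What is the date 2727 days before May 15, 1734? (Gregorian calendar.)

−365 (one year) → May 15, 1733 (2362 left).
−365 (one year) → May 15, 1732 (1997 left).
−366 (one year; includes Feb 29, 1732) → May 15, 1731 (1631 left).
−365 (one year) → May 15, 1730 (1266 left).
−365 (one year) → May 15, 1729 (901 left).
−365 (one year) → May 15, 1728 (536 left).
−366 (one year; includes Feb 29, 1728) → May 15, 1727 (170 left).
−15 → Apr 30, 1727 (end of Apr, 30 days; 155 left).
−30 → Mar 31, 1727 (end of Mar, 31 days; 125 left).
−31 → Feb 28, 1727 (end of Feb, 28 days; 94 left).
−28 → Jan 31, 1727 (end of Jan, 31 days; 66 left).
−31 → Dec 31, 1726 (end of Dec, 31 days; 35 left).
−31 → Nov 30, 1726 (end of Nov, 30 days; 4 left).
−4 → Nov 26, 1726.

November 26, 1726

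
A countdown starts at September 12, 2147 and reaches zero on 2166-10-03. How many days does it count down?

Sep 12, 2147 → Sep 12, 2148: 366 days (Feb 29, 2148 is in that span).
Sep 12, 2148 → Sep 12, 2149: 365 days.
Sep 12, 2149 → Sep 12, 2150: 365 days.
Sep 12, 2150 → Sep 12, 2151: 365 days.
Sep 12, 2151 → Sep 12, 2152: 366 days (Feb 29, 2152 is in that span).
Sep 12, 2152 → Sep 12, 2153: 365 days.
Sep 12, 2153 → Sep 12, 2154: 365 days.
Sep 12, 2154 → Sep 12, 2155: 365 days.
Sep 12, 2155 → Sep 12, 2156: 366 days (Feb 29, 2156 is in that span).
Sep 12, 2156 → Sep 12, 2157: 365 days.
Sep 12, 2157 → Sep 12, 2158: 365 days.
Sep 12, 2158 → Sep 12, 2159: 365 days.
Sep 12, 2159 → Sep 12, 2160: 366 days (Feb 29, 2160 is in that span).
Sep 12, 2160 → Sep 12, 2161: 365 days.
Sep 12, 2161 → Sep 12, 2162: 365 days.
Sep 12, 2162 → Sep 12, 2163: 365 days.
Sep 12, 2163 → Sep 12, 2164: 366 days (Feb 29, 2164 is in that span).
Sep 12, 2164 → Sep 12, 2165: 365 days.
Sep 12, 2165 → Oct 12, 2165: 30 days (September has 30).
Oct 12, 2165 → Nov 12, 2165: 31 days (October has 31).
Nov 12, 2165 → Dec 12, 2165: 30 days (November has 30).
Dec 12, 2165 → Jan 12, 2166: 31 days (December has 31).
Jan 12, 2166 → Feb 12, 2166: 31 days (January has 31).
Feb 12, 2166 → Mar 12, 2166: 28 days (February has 28).
Mar 12, 2166 → Apr 12, 2166: 31 days (March has 31).
Apr 12, 2166 → May 12, 2166: 30 days (April has 30).
May 12, 2166 → Jun 12, 2166: 31 days (May has 31).
Jun 12, 2166 → Jul 12, 2166: 30 days (June has 30).
Jul 12, 2166 → Aug 12, 2166: 31 days (July has 31).
Aug 12, 2166 → Sep 12, 2166: 31 days (August has 31).
Sep 12, 2166 → Oct 3, 2166: 21 days.
Total: 6961 days.

6961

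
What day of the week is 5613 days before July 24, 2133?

Saturday

First find the weekday of Jul 24, 2133. Doomsday rule: the anchor day for the 2100s is Sunday. For year 33: 33÷12 = 2 r 9, and 9÷4 = 2, so 2+9+2 = 13.
Sunday + 13 ≡ Saturday — that's 2133's doomsday.
In July the doomsday date is Jul 11.
Jul 24 is 13 days after Jul 11; 13 mod 7 = 6, so Saturday + 6 = Friday.
5613 mod 7 = 6, so 5613 days before a Friday is Friday − 6 = Saturday.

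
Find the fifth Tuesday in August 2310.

August 1, 2310 is a Monday.
The first Tuesday is therefore August 2 (1 days later).
The fifth Tuesday is 2 + 4×7 = August 30.

August 30, 2310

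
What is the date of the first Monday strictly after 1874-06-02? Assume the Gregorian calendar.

Jun 2, 1874 is a Tuesday.
From Tuesday to the next Monday is 6 days.
Jun 2, 1874 + 6 = Jun 8, 1874.

June 8, 1874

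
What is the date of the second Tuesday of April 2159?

April 10, 2159

April 1, 2159 is a Sunday.
The first Tuesday is therefore April 3 (2 days later).
The second Tuesday is 3 + 1×7 = April 10.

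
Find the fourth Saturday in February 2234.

February 1, 2234 is a Saturday.
The first Saturday is therefore February 1 (same day).
The fourth Saturday is 1 + 3×7 = February 22.

February 22, 2234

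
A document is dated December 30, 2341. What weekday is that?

Tuesday

Doomsday rule: the anchor day for the 2300s is Wednesday. For year 41: 41÷12 = 3 r 5, and 5÷4 = 1, so 3+5+1 = 9.
Wednesday + 9 ≡ Friday — that's 2341's doomsday.
In December the doomsday date is Dec 12.
Dec 30 is 18 days after Dec 12; 18 mod 7 = 4, so Friday + 4 = Tuesday.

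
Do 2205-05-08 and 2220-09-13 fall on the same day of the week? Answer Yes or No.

Yes

From May 8, 2205 to Sep 13, 2220 is 5607 days.
5607 mod 7 = 0, so they are the same weekday.
(May 8, 2205 is a Wednesday; Sep 13, 2220 is a Wednesday.)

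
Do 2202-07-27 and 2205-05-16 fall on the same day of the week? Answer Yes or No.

No

From Jul 27, 2202 to May 16, 2205 is 1024 days.
1024 mod 7 = 2, so they are different weekdays.
(Jul 27, 2202 is a Tuesday; May 16, 2205 is a Thursday.)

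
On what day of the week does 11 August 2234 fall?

Doomsday rule: the anchor day for the 2200s is Friday. For year 34: 34÷12 = 2 r 10, and 10÷4 = 2, so 2+10+2 = 14.
Friday + 14 ≡ Friday — that's 2234's doomsday.
In August the doomsday date is Aug 8.
Aug 11 is 3 days after Aug 8; 3 mod 7 = 3, so Friday + 3 = Monday.

Monday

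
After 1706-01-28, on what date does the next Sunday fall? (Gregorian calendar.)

January 31, 1706

Jan 28, 1706 is a Thursday.
From Thursday to the next Sunday is 3 days.
Jan 28, 1706 + 3 = Jan 31, 1706.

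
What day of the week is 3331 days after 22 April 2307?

First find the weekday of Apr 22, 2307. Doomsday rule: the anchor day for the 2300s is Wednesday. For year 07: 7÷12 = 0 r 7, and 7÷4 = 1, so 0+7+1 = 8.
Wednesday + 8 ≡ Thursday — that's 2307's doomsday.
In April the doomsday date is Apr 4.
Apr 22 is 18 days after Apr 4; 18 mod 7 = 4, so Thursday + 4 = Monday.
3331 mod 7 = 6, so 3331 days after a Monday is Monday + 6 = Sunday.

Sunday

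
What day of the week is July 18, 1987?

January 1, 1987 is a Thursday.
Jan 1, 1987 → Feb 1, 1987: 31 days (January has 31).
Feb 1, 1987 → Mar 1, 1987: 28 days (February has 28).
Mar 1, 1987 → Apr 1, 1987: 31 days (March has 31).
Apr 1, 1987 → May 1, 1987: 30 days (April has 30).
May 1, 1987 → Jun 1, 1987: 31 days (May has 31).
Jun 1, 1987 → Jul 1, 1987: 30 days (June has 30).
Jul 1, 1987 → Jul 18, 1987: 17 days.
Total: 198 days.
198 mod 7 = 2, so Thursday + 2 = Saturday.

Saturday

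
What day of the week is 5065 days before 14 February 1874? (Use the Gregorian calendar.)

Tuesday

First find the weekday of Feb 14, 1874. Doomsday rule: the anchor day for the 1800s is Friday. For year 74: 74÷12 = 6 r 2, and 2÷4 = 0, so 6+2+0 = 8.
Friday + 8 ≡ Saturday — that's 1874's doomsday.
In February the doomsday date is Feb 28 (1874 is not a leap year).
Feb 14 is 14 days before Feb 28; 14 mod 7 = 0, so Saturday − 0 = Saturday.
5065 mod 7 = 4, so 5065 days before a Saturday is Saturday − 4 = Tuesday.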